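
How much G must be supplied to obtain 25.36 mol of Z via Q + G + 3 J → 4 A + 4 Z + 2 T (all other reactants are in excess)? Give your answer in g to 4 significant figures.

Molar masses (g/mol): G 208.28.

n(Z) = 25.36 mol
n(G) = (1/4) × 25.36 = 6.340 mol
mass = 6.340 × 208.28 = 1320 g

1320 g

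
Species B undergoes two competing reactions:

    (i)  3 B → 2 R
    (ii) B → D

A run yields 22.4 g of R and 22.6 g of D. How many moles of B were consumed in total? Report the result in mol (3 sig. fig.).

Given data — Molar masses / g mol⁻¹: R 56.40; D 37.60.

1.20 mol

n(R) = 22.4 / 56.40 = 0.3972 mol
n(D) = 22.6 / 37.60 = 0.6011 mol
n(B) via (i) = (3/2)×0.3972 = 0.5958 mol
n(B) via (ii) = (1/1)×0.6011 = 0.6011 mol
total n(B) = 0.5958 + 0.6011 = 1.197 mol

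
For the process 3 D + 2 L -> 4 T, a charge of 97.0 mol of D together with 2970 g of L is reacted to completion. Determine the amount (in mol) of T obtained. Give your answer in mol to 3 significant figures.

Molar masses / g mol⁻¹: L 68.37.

86.9 mol

n(D) = 97.00 mol
n(L) = 2970 / 68.37 = 43.44 mol
n/ν for D = 97.00/3 = 32.33
n/ν for L = 43.44/2 = 21.72
Smallest n/ν is L → limiting reagent.
n(T) = (4/2) × 43.44 = 86.88 mol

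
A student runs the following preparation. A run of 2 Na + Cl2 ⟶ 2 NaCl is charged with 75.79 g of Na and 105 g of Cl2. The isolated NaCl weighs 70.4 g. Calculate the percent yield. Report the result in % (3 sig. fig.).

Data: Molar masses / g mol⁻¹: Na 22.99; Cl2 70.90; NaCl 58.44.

n(Na) = 75.79 / 22.99 = 3.297 mol
n(Cl2) = 105.0 / 70.90 = 1.481 mol
n/ν for Na = 3.297/2 = 1.649
n/ν for Cl2 = 1.481/1 = 1.481
Smallest n/ν is Cl2 → limiting reagent.
theoretical n(NaCl) = (2/1) × 1.481 = 2.962 mol → 173.1 g
% yield = 70.4 / 173.1 × 100 = 40.67 %

40.7 %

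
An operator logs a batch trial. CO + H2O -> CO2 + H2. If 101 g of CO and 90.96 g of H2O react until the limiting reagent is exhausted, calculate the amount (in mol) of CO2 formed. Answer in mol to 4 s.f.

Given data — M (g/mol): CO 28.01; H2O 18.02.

n(CO) = 101.0 / 28.01 = 3.606 mol
n(H2O) = 90.96 / 18.02 = 5.048 mol
n/ν for CO = 3.606/1 = 3.606
n/ν for H2O = 5.048/1 = 5.048
Smallest n/ν is CO → limiting reagent.
n(CO2) = (1/1) × 3.606 = 3.606 mol

3.606 mol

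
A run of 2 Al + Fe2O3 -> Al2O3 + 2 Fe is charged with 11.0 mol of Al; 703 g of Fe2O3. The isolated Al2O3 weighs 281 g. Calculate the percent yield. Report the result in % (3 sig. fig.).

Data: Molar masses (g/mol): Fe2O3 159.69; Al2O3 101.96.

62.6 %

n(Al) = 11.00 mol
n(Fe2O3) = 703.0 / 159.69 = 4.402 mol
n/ν → Al: 5.500, Fe2O3: 4.402; Fe2O3 is limiting.
theoretical n(Al2O3) = (1/1) × 4.402 = 4.402 mol → 448.8 g
% yield = 281 / 448.8 × 100 = 62.61 %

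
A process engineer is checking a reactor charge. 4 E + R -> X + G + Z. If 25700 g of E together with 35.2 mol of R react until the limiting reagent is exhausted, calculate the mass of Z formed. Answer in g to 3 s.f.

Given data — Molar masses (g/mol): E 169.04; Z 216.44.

7620 g

n(E) = 25700 / 169.04 = 152.0 mol
n(R) = 35.20 mol
n/ν for E = 152.0/4 = 38.00
n/ν for R = 35.20/1 = 35.20
Smallest n/ν is R → limiting reagent.
n(Z) = (1/1) × 35.20 = 35.20 mol
mass = 35.20 × 216.44 = 7619 g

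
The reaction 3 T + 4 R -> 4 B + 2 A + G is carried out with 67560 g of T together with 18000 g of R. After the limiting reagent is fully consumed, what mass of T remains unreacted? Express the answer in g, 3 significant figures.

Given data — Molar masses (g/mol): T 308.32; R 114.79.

n(T) = 67560 / 308.32 = 219.1 mol
n(R) = 18000 / 114.79 = 156.8 mol
n/ν → T: 73.03, R: 39.20; R is limiting.
T consumed = (3/4) × 156.8 = 117.6 mol
T remaining = 219.1 − 117.6 = 101.5 mol
mass = 101.5 × 308.32 = 31290 g

31300 g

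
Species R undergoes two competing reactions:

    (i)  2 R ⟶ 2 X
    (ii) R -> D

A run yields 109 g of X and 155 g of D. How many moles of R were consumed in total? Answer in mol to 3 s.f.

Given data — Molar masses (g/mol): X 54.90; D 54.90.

n(X) = 109 / 54.90 = 1.985 mol
n(D) = 155 / 54.90 = 2.823 mol
n(R) via (i) = (2/2)×1.985 = 1.985 mol
n(R) via (ii) = (1/1)×2.823 = 2.823 mol
total n(R) = 1.985 + 2.823 = 4.808 mol

4.81 mol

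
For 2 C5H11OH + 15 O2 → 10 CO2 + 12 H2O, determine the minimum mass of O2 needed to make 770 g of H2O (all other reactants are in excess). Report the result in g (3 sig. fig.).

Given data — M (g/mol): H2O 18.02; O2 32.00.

1710 g

n(H2O) = 770 / 18.02 = 42.73 mol
n(O2) = (15/12) × 42.73 = 53.41 mol
mass = 53.41 × 32.00 = 1709 g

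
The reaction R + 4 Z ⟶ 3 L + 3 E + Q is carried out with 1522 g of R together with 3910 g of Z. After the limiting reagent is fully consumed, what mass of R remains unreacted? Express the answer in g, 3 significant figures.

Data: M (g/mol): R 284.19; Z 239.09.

360 g

n(R) = 1522 / 284.19 = 5.356 mol
n(Z) = 3910 / 239.09 = 16.35 mol
n/ν for R = 5.356/1 = 5.356
n/ν for Z = 16.35/4 = 4.088
Smallest n/ν is Z → limiting reagent.
R consumed = (1/4) × 16.35 = 4.088 mol
R remaining = 5.356 − 4.088 = 1.268 mol
mass = 1.268 × 284.19 = 360.4 g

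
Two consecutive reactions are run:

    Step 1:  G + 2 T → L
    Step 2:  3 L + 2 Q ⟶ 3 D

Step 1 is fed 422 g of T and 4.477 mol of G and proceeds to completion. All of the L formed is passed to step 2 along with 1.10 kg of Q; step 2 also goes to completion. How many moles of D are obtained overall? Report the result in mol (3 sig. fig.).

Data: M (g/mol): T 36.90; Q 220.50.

4.48 mol

Step 1:
n(T) = 422.0 / 36.90 = 11.44 mol
n(G) = 4.477 mol
n/ν for T = 11.44/2 = 5.720
n/ν for G = 4.477/1 = 4.477
Smallest n/ν is G → limiting reagent.
n(L) produced = (1/1) × 4.477 = 4.477 mol
Step 2:
n(L) available = 4.477 mol
n(Q) = 1.100×1000 / 220.50 = 4.989 mol
n/ν for L = 4.477/3 = 1.492
n/ν for Q = 4.989/2 = 2.495
Smallest n/ν is L → limiting reagent.
n(D) = (3/3) × 4.477 = 4.477 mol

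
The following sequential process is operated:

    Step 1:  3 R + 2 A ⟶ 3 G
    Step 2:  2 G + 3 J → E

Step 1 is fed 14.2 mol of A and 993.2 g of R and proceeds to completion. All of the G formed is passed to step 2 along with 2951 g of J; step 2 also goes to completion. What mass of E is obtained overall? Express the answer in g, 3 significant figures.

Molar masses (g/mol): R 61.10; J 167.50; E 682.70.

4010 g

Step 1:
n(A) = 14.20 mol
n(R) = 993.2 / 61.10 = 16.26 mol
n/ν → A: 7.100, R: 5.420; R is limiting.
n(G) produced = (3/3) × 16.26 = 16.26 mol
Step 2:
n(G) available = 16.26 mol
n(J) = 2951 / 167.50 = 17.62 mol
n/ν → G: 8.130, J: 5.873; J is limiting.
n(E) = (1/3) × 17.62 = 5.873 mol
mass = 5.873 × 682.70 = 4009 g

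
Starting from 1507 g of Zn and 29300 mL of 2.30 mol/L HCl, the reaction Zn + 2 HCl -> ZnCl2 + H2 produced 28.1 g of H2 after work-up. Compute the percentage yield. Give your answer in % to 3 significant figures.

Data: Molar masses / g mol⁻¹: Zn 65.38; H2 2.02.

60.4 %

n(Zn) = 1507 / 65.38 = 23.05 mol
n(HCl) = 2.30 × 29300/1000 = 67.39 mol
n/ν for Zn = 23.05/1 = 23.05
n/ν for HCl = 67.39/2 = 33.70
Smallest n/ν is Zn → limiting reagent.
theoretical n(H2) = (1/1) × 23.05 = 23.05 mol → 46.56 g
% yield = 28.1 / 46.56 × 100 = 60.35 %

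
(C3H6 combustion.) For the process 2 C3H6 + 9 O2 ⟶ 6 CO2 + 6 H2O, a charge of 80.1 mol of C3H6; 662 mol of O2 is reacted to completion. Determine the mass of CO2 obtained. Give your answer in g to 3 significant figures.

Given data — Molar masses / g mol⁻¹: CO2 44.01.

10600 g

n(C3H6) = 80.10 mol
n(O2) = 662.0 mol
n/ν → C3H6: 40.05, O2: 73.56; C3H6 is limiting.
n(CO2) = (6/2) × 80.10 = 240.3 mol
mass = 240.3 × 44.01 = 10580 g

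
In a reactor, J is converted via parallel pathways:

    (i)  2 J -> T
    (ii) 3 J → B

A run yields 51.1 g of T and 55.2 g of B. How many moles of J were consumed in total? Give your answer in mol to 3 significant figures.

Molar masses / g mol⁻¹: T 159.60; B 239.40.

n(T) = 51.1 / 159.60 = 0.3202 mol
n(B) = 55.2 / 239.40 = 0.2306 mol
n(J) via (i) = (2/1)×0.3202 = 0.6404 mol
n(J) via (ii) = (3/1)×0.2306 = 0.6918 mol
total n(J) = 0.6404 + 0.6918 = 1.332 mol

1.33 mol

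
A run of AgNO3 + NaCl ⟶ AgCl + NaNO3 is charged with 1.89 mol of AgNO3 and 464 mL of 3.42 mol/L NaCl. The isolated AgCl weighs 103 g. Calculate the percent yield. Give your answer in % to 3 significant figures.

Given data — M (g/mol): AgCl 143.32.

n(AgNO3) = 1.890 mol
n(NaCl) = 3.42 × 464.0/1000 = 1.587 mol
n/ν → AgNO3: 1.890, NaCl: 1.587; NaCl is limiting.
theoretical n(AgCl) = (1/1) × 1.587 = 1.587 mol → 227.4 g
% yield = 103 / 227.4 × 100 = 45.29 %

45.3 %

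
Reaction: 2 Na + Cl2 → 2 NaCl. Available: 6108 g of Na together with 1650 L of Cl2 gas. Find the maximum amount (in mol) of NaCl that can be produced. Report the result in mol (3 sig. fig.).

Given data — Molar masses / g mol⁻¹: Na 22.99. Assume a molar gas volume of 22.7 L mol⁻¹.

145 mol

n(Na) = 6108 / 22.99 = 265.7 mol
n(Cl2) = 1650 / 22.7 = 72.69 mol
n/ν → Na: 132.9, Cl2: 72.69; Cl2 is limiting.
n(NaCl) = (2/1) × 72.69 = 145.4 mol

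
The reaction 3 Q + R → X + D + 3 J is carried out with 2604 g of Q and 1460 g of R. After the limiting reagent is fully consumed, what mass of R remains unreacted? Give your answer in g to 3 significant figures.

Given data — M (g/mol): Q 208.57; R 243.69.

446 g

n(Q) = 2604 / 208.57 = 12.49 mol
n(R) = 1460 / 243.69 = 5.991 mol
n/ν for Q = 12.49/3 = 4.163
n/ν for R = 5.991/1 = 5.991
Smallest n/ν is Q → limiting reagent.
R consumed = (1/3) × 12.49 = 4.163 mol
R remaining = 5.991 − 4.163 = 1.828 mol
mass = 1.828 × 243.69 = 445.5 g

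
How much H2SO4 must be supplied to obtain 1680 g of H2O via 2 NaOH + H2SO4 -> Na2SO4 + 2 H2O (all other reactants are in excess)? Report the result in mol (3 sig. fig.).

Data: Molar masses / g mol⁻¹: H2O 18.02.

n(H2O) = 1680 / 18.02 = 93.23 mol
n(H2SO4) = (1/2) × 93.23 = 46.62 mol

46.6 mol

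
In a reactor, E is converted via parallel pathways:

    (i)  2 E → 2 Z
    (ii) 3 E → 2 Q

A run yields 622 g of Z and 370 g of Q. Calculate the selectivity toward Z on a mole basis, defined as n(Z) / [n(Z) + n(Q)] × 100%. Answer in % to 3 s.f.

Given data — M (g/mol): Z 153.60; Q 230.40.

71.6 %

n(Z) = 622 / 153.60 = 4.049 mol
n(Q) = 370 / 230.40 = 1.606 mol
selectivity = 4.049/(4.049+1.606) × 100 = 71.60 %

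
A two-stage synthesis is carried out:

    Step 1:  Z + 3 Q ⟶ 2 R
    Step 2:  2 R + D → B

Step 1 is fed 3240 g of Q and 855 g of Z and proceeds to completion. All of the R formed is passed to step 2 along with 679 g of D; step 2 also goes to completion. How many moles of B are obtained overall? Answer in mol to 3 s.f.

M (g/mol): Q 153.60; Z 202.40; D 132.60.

Step 1:
n(Q) = 3240 / 153.60 = 21.09 mol
n(Z) = 855.0 / 202.40 = 4.224 mol
n/ν for Q = 21.09/3 = 7.030
n/ν for Z = 4.224/1 = 4.224
Smallest n/ν is Z → limiting reagent.
n(R) produced = (2/1) × 4.224 = 8.448 mol
Step 2:
n(R) available = 8.448 mol
n(D) = 679.0 / 132.60 = 5.121 mol
n/ν for R = 8.448/2 = 4.224
n/ν for D = 5.121/1 = 5.121
Smallest n/ν is R → limiting reagent.
n(B) = (1/2) × 8.448 = 4.224 mol

4.22 mol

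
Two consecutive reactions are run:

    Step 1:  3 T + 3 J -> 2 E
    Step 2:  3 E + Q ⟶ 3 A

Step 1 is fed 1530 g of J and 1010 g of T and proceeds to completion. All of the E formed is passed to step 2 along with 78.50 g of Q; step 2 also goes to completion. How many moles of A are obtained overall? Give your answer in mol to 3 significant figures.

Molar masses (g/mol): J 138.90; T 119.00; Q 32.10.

Step 1:
n(J) = 1530 / 138.90 = 11.02 mol
n(T) = 1010 / 119.00 = 8.487 mol
n/ν for J = 11.02/3 = 3.673
n/ν for T = 8.487/3 = 2.829
Smallest n/ν is T → limiting reagent.
n(E) produced = (2/3) × 8.487 = 5.658 mol
Step 2:
n(E) available = 5.658 mol
n(Q) = 78.50 / 32.10 = 2.445 mol
n/ν for E = 5.658/3 = 1.886
n/ν for Q = 2.445/1 = 2.445
Smallest n/ν is E → limiting reagent.
n(A) = (3/3) × 5.658 = 5.658 mol

5.66 mol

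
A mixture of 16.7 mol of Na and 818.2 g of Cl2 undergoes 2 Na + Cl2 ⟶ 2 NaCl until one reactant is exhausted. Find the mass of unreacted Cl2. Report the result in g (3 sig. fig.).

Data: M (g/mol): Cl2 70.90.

226 g

n(Na) = 16.70 mol
n(Cl2) = 818.2 / 70.90 = 11.54 mol
n/ν → Na: 8.350, Cl2: 11.54; Na is limiting.
Cl2 consumed = (1/2) × 16.70 = 8.350 mol
Cl2 remaining = 11.54 − 8.350 = 3.190 mol
mass = 3.190 × 70.90 = 226.2 g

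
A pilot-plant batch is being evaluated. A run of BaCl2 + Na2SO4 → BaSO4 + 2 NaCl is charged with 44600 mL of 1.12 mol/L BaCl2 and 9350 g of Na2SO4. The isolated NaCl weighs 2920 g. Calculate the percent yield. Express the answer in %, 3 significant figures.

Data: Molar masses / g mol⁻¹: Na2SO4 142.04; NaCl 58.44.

n(BaCl2) = 1.12 × 44600/1000 = 49.95 mol
n(Na2SO4) = 9350 / 142.04 = 65.83 mol
n/ν for BaCl2 = 49.95/1 = 49.95
n/ν for Na2SO4 = 65.83/1 = 65.83
Smallest n/ν is BaCl2 → limiting reagent.
theoretical n(NaCl) = (2/1) × 49.95 = 99.90 mol → 5838 g
% yield = 2920 / 5838 × 100 = 50.02 %

50.0 %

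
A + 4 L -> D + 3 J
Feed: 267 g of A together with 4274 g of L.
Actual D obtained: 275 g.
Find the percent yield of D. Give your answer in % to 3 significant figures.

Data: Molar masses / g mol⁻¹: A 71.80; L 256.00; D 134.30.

n(A) = 267.0 / 71.80 = 3.719 mol
n(L) = 4274 / 256.00 = 16.70 mol
n/ν for A = 3.719/1 = 3.719
n/ν for L = 16.70/4 = 4.175
Smallest n/ν is A → limiting reagent.
theoretical n(D) = (1/1) × 3.719 = 3.719 mol → 499.5 g
% yield = 275 / 499.5 × 100 = 55.06 %

55.1 %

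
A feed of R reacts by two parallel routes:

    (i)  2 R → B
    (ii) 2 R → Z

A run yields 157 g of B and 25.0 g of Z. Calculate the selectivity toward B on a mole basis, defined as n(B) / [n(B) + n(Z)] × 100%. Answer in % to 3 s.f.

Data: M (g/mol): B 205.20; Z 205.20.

n(B) = 157 / 205.20 = 0.7651 mol
n(Z) = 25.0 / 205.20 = 0.1218 mol
selectivity = 0.7651/(0.7651+0.1218) × 100 = 86.27 %

86.3 %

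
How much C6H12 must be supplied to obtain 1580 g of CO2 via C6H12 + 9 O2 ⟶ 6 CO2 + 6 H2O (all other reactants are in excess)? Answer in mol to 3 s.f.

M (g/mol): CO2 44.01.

n(CO2) = 1580 / 44.01 = 35.90 mol
n(C6H12) = (1/6) × 35.90 = 5.983 mol

5.98 mol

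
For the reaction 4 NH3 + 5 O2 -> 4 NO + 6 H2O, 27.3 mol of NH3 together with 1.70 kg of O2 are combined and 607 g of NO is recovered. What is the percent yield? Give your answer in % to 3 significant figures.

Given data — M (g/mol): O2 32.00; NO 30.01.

n(NH3) = 27.30 mol
n(O2) = 1.700×1000 / 32.00 = 53.13 mol
n/ν → NH3: 6.825, O2: 10.63; NH3 is limiting.
theoretical n(NO) = (4/4) × 27.30 = 27.30 mol → 819.3 g
% yield = 607 / 819.3 × 100 = 74.09 %

74.1 %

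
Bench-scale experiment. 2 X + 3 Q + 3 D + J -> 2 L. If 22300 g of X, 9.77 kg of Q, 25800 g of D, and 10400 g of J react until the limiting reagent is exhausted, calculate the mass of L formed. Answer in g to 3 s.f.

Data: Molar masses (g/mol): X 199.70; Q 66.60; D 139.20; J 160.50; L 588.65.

57600 g

n(X) = 22300 / 199.70 = 111.7 mol
n(Q) = 9.770×1000 / 66.60 = 146.7 mol
n(D) = 25800 / 139.20 = 185.3 mol
n(J) = 10400 / 160.50 = 64.80 mol
n/ν for X = 111.7/2 = 55.85
n/ν for Q = 146.7/3 = 48.90
n/ν for D = 185.3/3 = 61.77
n/ν for J = 64.80/1 = 64.80
Smallest n/ν is Q → limiting reagent.
n(L) = (2/3) × 146.7 = 97.80 mol
mass = 97.80 × 588.65 = 57570 g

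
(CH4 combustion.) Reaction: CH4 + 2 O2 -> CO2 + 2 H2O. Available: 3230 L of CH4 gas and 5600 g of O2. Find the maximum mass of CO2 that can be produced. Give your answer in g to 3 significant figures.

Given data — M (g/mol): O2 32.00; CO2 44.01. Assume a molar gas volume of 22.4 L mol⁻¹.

n(CH4) = 3230 / 22.4 = 144.2 mol
n(O2) = 5600 / 32.00 = 175.0 mol
n/ν for CH4 = 144.2/1 = 144.2
n/ν for O2 = 175.0/2 = 87.50
Smallest n/ν is O2 → limiting reagent.
n(CO2) = (1/2) × 175.0 = 87.50 mol
mass = 87.50 × 44.01 = 3851 g

3850 g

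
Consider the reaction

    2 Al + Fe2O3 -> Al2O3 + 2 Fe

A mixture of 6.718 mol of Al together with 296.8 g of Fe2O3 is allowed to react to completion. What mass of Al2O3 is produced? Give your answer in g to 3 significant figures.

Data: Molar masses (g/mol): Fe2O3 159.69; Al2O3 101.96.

190 g

n(Al) = 6.718 mol
n(Fe2O3) = 296.8 / 159.69 = 1.859 mol
n/ν for Al = 6.718/2 = 3.359
n/ν for Fe2O3 = 1.859/1 = 1.859
Smallest n/ν is Fe2O3 → limiting reagent.
n(Al2O3) = (1/1) × 1.859 = 1.859 mol
mass = 1.859 × 101.96 = 189.5 g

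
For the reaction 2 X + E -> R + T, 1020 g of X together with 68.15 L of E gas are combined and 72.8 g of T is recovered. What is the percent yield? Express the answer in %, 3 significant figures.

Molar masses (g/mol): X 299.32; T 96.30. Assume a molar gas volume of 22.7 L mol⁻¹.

n(X) = 1020 / 299.32 = 3.408 mol
n(E) = 68.15 / 22.7 = 3.002 mol
n/ν for X = 3.408/2 = 1.704
n/ν for E = 3.002/1 = 3.002
Smallest n/ν is X → limiting reagent.
theoretical n(T) = (1/2) × 3.408 = 1.704 mol → 164.1 g
% yield = 72.8 / 164.1 × 100 = 44.36 %

44.4 %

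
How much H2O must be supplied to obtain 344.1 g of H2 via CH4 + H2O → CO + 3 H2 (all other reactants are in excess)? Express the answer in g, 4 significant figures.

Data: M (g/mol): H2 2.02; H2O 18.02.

1023 g

n(H2) = 344.1 / 2.02 = 170.3 mol
n(H2O) = (1/3) × 170.3 = 56.77 mol
mass = 56.77 × 18.02 = 1023 g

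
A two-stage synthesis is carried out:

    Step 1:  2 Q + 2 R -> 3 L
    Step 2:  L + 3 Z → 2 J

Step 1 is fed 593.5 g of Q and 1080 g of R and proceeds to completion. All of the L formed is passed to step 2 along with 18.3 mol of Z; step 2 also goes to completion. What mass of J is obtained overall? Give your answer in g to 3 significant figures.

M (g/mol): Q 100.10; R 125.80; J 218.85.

Step 1:
n(Q) = 593.5 / 100.10 = 5.929 mol
n(R) = 1080 / 125.80 = 8.585 mol
n/ν → Q: 2.965, R: 4.293; Q is limiting.
n(L) produced = (3/2) × 5.929 = 8.894 mol
Step 2:
n(L) available = 8.894 mol
n(Z) = 18.30 mol
n/ν → L: 8.894, Z: 6.100; Z is limiting.
n(J) = (2/3) × 18.30 = 12.20 mol
mass = 12.20 × 218.85 = 2670 g

2670 g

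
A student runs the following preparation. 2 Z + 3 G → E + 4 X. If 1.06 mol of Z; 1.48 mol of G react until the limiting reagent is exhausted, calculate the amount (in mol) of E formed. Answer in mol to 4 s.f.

n(Z) = 1.060 mol
n(G) = 1.480 mol
n/ν for Z = 1.060/2 = 0.5300
n/ν for G = 1.480/3 = 0.4933
Smallest n/ν is G → limiting reagent.
n(E) = (1/3) × 1.480 = 0.4933 mol

0.4933 mol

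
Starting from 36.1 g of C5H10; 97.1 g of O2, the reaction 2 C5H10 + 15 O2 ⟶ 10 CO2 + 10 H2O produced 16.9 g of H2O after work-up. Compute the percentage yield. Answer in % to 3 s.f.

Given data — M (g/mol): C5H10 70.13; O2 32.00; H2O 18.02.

n(C5H10) = 36.10 / 70.13 = 0.5148 mol
n(O2) = 97.10 / 32.00 = 3.034 mol
n/ν → C5H10: 0.2574, O2: 0.2023; O2 is limiting.
theoretical n(H2O) = (10/15) × 3.034 = 2.023 mol → 36.45 g
% yield = 16.9 / 36.45 × 100 = 46.36 %

46.4 %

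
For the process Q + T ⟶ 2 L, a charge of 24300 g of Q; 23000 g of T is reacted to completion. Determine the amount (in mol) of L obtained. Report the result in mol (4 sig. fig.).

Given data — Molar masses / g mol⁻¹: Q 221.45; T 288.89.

n(Q) = 24300 / 221.45 = 109.7 mol
n(T) = 23000 / 288.89 = 79.62 mol
n/ν for Q = 109.7/1 = 109.7
n/ν for T = 79.62/1 = 79.62
Smallest n/ν is T → limiting reagent.
n(L) = (2/1) × 79.62 = 159.2 mol

159.2 mol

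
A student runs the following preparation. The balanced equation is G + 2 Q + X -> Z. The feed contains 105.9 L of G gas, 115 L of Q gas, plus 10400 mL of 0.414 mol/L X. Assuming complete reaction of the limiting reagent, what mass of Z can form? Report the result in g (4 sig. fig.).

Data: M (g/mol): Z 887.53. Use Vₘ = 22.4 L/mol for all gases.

n(G) = 105.9 / 22.4 = 4.728 mol
n(Q) = 115.0 / 22.4 = 5.134 mol
n(X) = 0.414 × 10400/1000 = 4.306 mol
n/ν → G: 4.728, Q: 2.567, X: 4.306; Q is limiting.
n(Z) = (1/2) × 5.134 = 2.567 mol
mass = 2.567 × 887.53 = 2278 g

2278 g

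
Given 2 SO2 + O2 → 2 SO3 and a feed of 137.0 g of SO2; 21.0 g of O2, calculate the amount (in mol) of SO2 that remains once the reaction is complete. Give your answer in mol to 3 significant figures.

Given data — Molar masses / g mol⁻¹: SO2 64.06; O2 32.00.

0.826 mol

n(SO2) = 137.0 / 64.06 = 2.139 mol
n(O2) = 21.00 / 32.00 = 0.6563 mol
n/ν for SO2 = 2.139/2 = 1.070
n/ν for O2 = 0.6563/1 = 0.6563
Smallest n/ν is O2 → limiting reagent.
SO2 consumed = (2/1) × 0.6563 = 1.313 mol
SO2 remaining = 2.139 − 1.313 = 0.8260 mol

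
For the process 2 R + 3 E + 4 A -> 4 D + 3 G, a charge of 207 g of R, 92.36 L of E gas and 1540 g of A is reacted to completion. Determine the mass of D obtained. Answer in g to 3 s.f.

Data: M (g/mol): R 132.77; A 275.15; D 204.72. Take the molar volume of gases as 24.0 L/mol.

638 g

n(R) = 207.0 / 132.77 = 1.559 mol
n(E) = 92.36 / 24.0 = 3.848 mol
n(A) = 1540 / 275.15 = 5.597 mol
n/ν → R: 0.7795, E: 1.283, A: 1.399; R is limiting.
n(D) = (4/2) × 1.559 = 3.118 mol
mass = 3.118 × 204.72 = 638.3 g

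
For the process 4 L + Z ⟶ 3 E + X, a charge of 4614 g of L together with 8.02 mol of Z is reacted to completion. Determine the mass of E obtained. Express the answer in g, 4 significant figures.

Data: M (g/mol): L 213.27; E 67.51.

n(L) = 4614 / 213.27 = 21.63 mol
n(Z) = 8.020 mol
n/ν for L = 21.63/4 = 5.408
n/ν for Z = 8.020/1 = 8.020
Smallest n/ν is L → limiting reagent.
n(E) = (3/4) × 21.63 = 16.22 mol
mass = 16.22 × 67.51 = 1095 g

1095 g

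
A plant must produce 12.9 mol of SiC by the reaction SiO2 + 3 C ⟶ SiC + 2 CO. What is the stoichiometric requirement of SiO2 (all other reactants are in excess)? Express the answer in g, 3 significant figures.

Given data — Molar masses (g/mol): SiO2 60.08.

775 g

n(SiC) = 12.90 mol
n(SiO2) = (1/1) × 12.90 = 12.90 mol
mass = 12.90 × 60.08 = 775.0 g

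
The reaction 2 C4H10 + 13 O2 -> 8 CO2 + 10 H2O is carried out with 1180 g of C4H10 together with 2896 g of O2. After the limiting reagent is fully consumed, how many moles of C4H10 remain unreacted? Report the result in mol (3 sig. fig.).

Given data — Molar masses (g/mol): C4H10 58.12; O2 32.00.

n(C4H10) = 1180 / 58.12 = 20.30 mol
n(O2) = 2896 / 32.00 = 90.50 mol
n/ν for C4H10 = 20.30/2 = 10.15
n/ν for O2 = 90.50/13 = 6.962
Smallest n/ν is O2 → limiting reagent.
C4H10 consumed = (2/13) × 90.50 = 13.92 mol
C4H10 remaining = 20.30 − 13.92 = 6.380 mol

6.38 mol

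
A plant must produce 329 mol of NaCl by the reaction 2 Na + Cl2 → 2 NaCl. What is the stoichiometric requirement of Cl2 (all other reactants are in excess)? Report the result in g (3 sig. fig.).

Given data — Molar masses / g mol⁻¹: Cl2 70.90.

n(NaCl) = 329.0 mol
n(Cl2) = (1/2) × 329.0 = 164.5 mol
mass = 164.5 × 70.90 = 11660 g

11700 g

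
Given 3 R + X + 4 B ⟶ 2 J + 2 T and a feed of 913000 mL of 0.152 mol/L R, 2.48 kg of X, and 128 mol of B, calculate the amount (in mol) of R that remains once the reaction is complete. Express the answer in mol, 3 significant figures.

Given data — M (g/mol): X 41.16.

42.8 mol

n(R) = 0.152 × 913000/1000 = 138.8 mol
n(X) = 2.480×1000 / 41.16 = 60.25 mol
n(B) = 128.0 mol
n/ν → R: 46.27, X: 60.25, B: 32.00; B is limiting.
R consumed = (3/4) × 128.0 = 96.00 mol
R remaining = 138.8 − 96.00 = 42.80 mol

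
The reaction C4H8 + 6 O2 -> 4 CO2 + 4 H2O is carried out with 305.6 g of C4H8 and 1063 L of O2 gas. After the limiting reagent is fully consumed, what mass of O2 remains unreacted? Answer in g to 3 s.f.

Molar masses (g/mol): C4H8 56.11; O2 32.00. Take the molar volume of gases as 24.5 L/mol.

343 g

n(C4H8) = 305.6 / 56.11 = 5.446 mol
n(O2) = 1063 / 24.5 = 43.39 mol
n/ν for C4H8 = 5.446/1 = 5.446
n/ν for O2 = 43.39/6 = 7.232
Smallest n/ν is C4H8 → limiting reagent.
O2 consumed = (6/1) × 5.446 = 32.68 mol
O2 remaining = 43.39 − 32.68 = 10.71 mol
mass = 10.71 × 32.00 = 342.7 g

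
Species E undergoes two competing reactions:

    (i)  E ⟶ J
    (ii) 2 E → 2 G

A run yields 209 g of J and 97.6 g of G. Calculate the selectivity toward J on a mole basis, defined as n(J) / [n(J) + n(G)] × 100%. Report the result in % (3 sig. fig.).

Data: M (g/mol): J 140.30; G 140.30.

68.2 %

n(J) = 209 / 140.30 = 1.490 mol
n(G) = 97.6 / 140.30 = 0.6957 mol
selectivity = 1.490/(1.490+0.6957) × 100 = 68.17 %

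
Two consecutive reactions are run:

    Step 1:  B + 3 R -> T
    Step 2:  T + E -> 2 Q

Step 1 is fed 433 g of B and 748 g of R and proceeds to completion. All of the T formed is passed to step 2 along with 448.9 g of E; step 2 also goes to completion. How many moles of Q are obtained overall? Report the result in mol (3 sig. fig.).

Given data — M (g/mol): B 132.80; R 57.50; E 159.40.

Step 1:
n(B) = 433.0 / 132.80 = 3.261 mol
n(R) = 748.0 / 57.50 = 13.01 mol
n/ν for B = 3.261/1 = 3.261
n/ν for R = 13.01/3 = 4.337
Smallest n/ν is B → limiting reagent.
n(T) produced = (1/1) × 3.261 = 3.261 mol
Step 2:
n(T) available = 3.261 mol
n(E) = 448.9 / 159.40 = 2.816 mol
n/ν for T = 3.261/1 = 3.261
n/ν for E = 2.816/1 = 2.816
Smallest n/ν is E → limiting reagent.
n(Q) = (2/1) × 2.816 = 5.632 mol

5.63 mol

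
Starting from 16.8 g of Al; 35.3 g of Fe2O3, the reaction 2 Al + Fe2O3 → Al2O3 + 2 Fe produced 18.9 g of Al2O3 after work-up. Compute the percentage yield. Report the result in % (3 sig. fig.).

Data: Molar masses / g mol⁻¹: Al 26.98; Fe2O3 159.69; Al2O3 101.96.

n(Al) = 16.80 / 26.98 = 0.6227 mol
n(Fe2O3) = 35.30 / 159.69 = 0.2211 mol
n/ν for Al = 0.6227/2 = 0.3114
n/ν for Fe2O3 = 0.2211/1 = 0.2211
Smallest n/ν is Fe2O3 → limiting reagent.
theoretical n(Al2O3) = (1/1) × 0.2211 = 0.2211 mol → 22.54 g
% yield = 18.9 / 22.54 × 100 = 83.85 %

83.9 %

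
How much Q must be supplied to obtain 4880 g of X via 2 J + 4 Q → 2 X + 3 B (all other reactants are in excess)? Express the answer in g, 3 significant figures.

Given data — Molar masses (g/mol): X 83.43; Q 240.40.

28100 g

n(X) = 4880 / 83.43 = 58.49 mol
n(Q) = (4/2) × 58.49 = 117.0 mol
mass = 117.0 × 240.40 = 28130 g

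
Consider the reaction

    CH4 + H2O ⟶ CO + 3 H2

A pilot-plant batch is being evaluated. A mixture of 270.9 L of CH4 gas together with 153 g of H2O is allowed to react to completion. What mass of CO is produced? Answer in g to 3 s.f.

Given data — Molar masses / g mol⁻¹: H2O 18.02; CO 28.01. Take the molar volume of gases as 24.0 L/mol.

n(CH4) = 270.9 / 24.0 = 11.29 mol
n(H2O) = 153.0 / 18.02 = 8.491 mol
n/ν → CH4: 11.29, H2O: 8.491; H2O is limiting.
n(CO) = (1/1) × 8.491 = 8.491 mol
mass = 8.491 × 28.01 = 237.8 g

238 g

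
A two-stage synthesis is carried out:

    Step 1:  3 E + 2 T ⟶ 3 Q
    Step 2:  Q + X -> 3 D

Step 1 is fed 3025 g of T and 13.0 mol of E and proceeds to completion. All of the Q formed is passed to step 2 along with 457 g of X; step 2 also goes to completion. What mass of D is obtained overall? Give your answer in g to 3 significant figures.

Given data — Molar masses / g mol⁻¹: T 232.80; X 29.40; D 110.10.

Step 1:
n(T) = 3025 / 232.80 = 12.99 mol
n(E) = 13.00 mol
n/ν for T = 12.99/2 = 6.495
n/ν for E = 13.00/3 = 4.333
Smallest n/ν is E → limiting reagent.
n(Q) produced = (3/3) × 13.00 = 13.00 mol
Step 2:
n(Q) available = 13.00 mol
n(X) = 457.0 / 29.40 = 15.54 mol
n/ν for Q = 13.00/1 = 13.00
n/ν for X = 15.54/1 = 15.54
Smallest n/ν is Q → limiting reagent.
n(D) = (3/1) × 13.00 = 39.00 mol
mass = 39.00 × 110.10 = 4294 g

4290 g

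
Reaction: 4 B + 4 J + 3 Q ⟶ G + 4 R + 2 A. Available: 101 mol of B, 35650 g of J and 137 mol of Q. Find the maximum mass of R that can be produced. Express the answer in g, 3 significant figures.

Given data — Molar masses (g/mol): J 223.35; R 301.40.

30400 g

n(B) = 101.0 mol
n(J) = 35650 / 223.35 = 159.6 mol
n(Q) = 137.0 mol
n/ν for B = 101.0/4 = 25.25
n/ν for J = 159.6/4 = 39.90
n/ν for Q = 137.0/3 = 45.67
Smallest n/ν is B → limiting reagent.
n(R) = (4/4) × 101.0 = 101.0 mol
mass = 101.0 × 301.40 = 30440 g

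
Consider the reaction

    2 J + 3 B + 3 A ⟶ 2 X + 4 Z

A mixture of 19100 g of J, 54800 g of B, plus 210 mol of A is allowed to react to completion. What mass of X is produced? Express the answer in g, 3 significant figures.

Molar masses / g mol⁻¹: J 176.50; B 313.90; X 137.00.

14800 g

n(J) = 19100 / 176.50 = 108.2 mol
n(B) = 54800 / 313.90 = 174.6 mol
n(A) = 210.0 mol
n/ν → J: 54.10, B: 58.20, A: 70.00; J is limiting.
n(X) = (2/2) × 108.2 = 108.2 mol
mass = 108.2 × 137.00 = 14820 g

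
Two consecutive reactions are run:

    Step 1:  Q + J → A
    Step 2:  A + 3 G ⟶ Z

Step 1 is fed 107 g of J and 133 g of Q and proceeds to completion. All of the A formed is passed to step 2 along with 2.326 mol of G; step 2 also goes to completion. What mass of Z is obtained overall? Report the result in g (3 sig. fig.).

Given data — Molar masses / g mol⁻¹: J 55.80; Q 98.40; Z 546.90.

424 g

Step 1:
n(J) = 107.0 / 55.80 = 1.918 mol
n(Q) = 133.0 / 98.40 = 1.352 mol
n/ν for J = 1.918/1 = 1.918
n/ν for Q = 1.352/1 = 1.352
Smallest n/ν is Q → limiting reagent.
n(A) produced = (1/1) × 1.352 = 1.352 mol
Step 2:
n(A) available = 1.352 mol
n(G) = 2.326 mol
n/ν for A = 1.352/1 = 1.352
n/ν for G = 2.326/3 = 0.7753
Smallest n/ν is G → limiting reagent.
n(Z) = (1/3) × 2.326 = 0.7753 mol
mass = 0.7753 × 546.90 = 424.0 g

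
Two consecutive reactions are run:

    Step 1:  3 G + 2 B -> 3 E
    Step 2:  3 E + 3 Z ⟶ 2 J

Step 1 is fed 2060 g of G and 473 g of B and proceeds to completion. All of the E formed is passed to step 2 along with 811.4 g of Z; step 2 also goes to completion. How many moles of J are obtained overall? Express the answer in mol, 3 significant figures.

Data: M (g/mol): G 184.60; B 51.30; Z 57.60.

Step 1:
n(G) = 2060 / 184.60 = 11.16 mol
n(B) = 473.0 / 51.30 = 9.220 mol
n/ν → G: 3.720, B: 4.610; G is limiting.
n(E) produced = (3/3) × 11.16 = 11.16 mol
Step 2:
n(E) available = 11.16 mol
n(Z) = 811.4 / 57.60 = 14.09 mol
n/ν → E: 3.720, Z: 4.697; E is limiting.
n(J) = (2/3) × 11.16 = 7.440 mol

7.44 mol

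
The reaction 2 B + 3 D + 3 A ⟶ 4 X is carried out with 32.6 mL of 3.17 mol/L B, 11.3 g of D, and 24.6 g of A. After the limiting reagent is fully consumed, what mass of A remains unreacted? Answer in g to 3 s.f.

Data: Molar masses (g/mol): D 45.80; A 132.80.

n(B) = 3.17 × 32.60/1000 = 0.1033 mol
n(D) = 11.30 / 45.80 = 0.2467 mol
n(A) = 24.60 / 132.80 = 0.1852 mol
n/ν → B: 0.05165, D: 0.08223, A: 0.06173; B is limiting.
A consumed = (3/2) × 0.1033 = 0.1550 mol
A remaining = 0.1852 − 0.1550 = 0.03020 mol
mass = 0.03020 × 132.80 = 4.011 g

4.01 g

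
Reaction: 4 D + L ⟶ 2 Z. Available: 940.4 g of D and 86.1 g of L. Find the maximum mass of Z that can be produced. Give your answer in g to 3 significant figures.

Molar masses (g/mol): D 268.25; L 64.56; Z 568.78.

997 g

n(D) = 940.4 / 268.25 = 3.506 mol
n(L) = 86.10 / 64.56 = 1.334 mol
n/ν for D = 3.506/4 = 0.8765
n/ν for L = 1.334/1 = 1.334
Smallest n/ν is D → limiting reagent.
n(Z) = (2/4) × 3.506 = 1.753 mol
mass = 1.753 × 568.78 = 997.1 g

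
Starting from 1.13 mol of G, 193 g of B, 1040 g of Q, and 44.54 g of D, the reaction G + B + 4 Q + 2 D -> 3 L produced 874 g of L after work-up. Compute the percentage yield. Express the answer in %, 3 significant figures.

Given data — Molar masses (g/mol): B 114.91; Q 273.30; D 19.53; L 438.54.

69.8 %

n(G) = 1.130 mol
n(B) = 193.0 / 114.91 = 1.680 mol
n(Q) = 1040 / 273.30 = 3.805 mol
n(D) = 44.54 / 19.53 = 2.281 mol
n/ν for G = 1.130/1 = 1.130
n/ν for B = 1.680/1 = 1.680
n/ν for Q = 3.805/4 = 0.9513
n/ν for D = 2.281/2 = 1.141
Smallest n/ν is Q → limiting reagent.
theoretical n(L) = (3/4) × 3.805 = 2.854 mol → 1252 g
% yield = 874 / 1252 × 100 = 69.81 %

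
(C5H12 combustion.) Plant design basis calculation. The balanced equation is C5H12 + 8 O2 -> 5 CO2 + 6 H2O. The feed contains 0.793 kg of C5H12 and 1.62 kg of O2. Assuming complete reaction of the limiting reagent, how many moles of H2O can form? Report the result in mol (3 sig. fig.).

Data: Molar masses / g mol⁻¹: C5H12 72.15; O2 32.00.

n(C5H12) = 0.7930×1000 / 72.15 = 10.99 mol
n(O2) = 1.620×1000 / 32.00 = 50.63 mol
n/ν for C5H12 = 10.99/1 = 10.99
n/ν for O2 = 50.63/8 = 6.329
Smallest n/ν is O2 → limiting reagent.
n(H2O) = (6/8) × 50.63 = 37.97 mol

38.0 mol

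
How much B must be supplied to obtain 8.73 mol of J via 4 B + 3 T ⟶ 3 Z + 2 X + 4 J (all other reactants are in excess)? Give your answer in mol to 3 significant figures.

n(J) = 8.730 mol
n(B) = (4/4) × 8.730 = 8.730 mol

8.73 mol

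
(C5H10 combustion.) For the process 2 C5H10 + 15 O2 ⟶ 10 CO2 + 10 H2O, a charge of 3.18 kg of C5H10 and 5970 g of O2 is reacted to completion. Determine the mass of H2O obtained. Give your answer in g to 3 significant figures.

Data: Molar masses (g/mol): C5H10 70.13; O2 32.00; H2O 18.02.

n(C5H10) = 3.180×1000 / 70.13 = 45.34 mol
n(O2) = 5970 / 32.00 = 186.6 mol
n/ν for C5H10 = 45.34/2 = 22.67
n/ν for O2 = 186.6/15 = 12.44
Smallest n/ν is O2 → limiting reagent.
n(H2O) = (10/15) × 186.6 = 124.4 mol
mass = 124.4 × 18.02 = 2242 g

2240 g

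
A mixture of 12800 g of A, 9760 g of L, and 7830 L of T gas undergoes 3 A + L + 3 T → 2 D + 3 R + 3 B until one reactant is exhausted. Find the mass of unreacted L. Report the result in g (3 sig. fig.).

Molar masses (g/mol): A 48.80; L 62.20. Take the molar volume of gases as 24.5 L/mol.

4320 g

n(A) = 12800 / 48.80 = 262.3 mol
n(L) = 9760 / 62.20 = 156.9 mol
n(T) = 7830 / 24.5 = 319.6 mol
n/ν for A = 262.3/3 = 87.43
n/ν for L = 156.9/1 = 156.9
n/ν for T = 319.6/3 = 106.5
Smallest n/ν is A → limiting reagent.
L consumed = (1/3) × 262.3 = 87.43 mol
L remaining = 156.9 − 87.43 = 69.47 mol
mass = 69.47 × 62.20 = 4321 g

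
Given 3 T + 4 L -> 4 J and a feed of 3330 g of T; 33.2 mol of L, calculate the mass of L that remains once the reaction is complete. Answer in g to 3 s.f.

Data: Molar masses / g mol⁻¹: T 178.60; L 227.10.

n(T) = 3330 / 178.60 = 18.65 mol
n(L) = 33.20 mol
n/ν for T = 18.65/3 = 6.217
n/ν for L = 33.20/4 = 8.300
Smallest n/ν is T → limiting reagent.
L consumed = (4/3) × 18.65 = 24.87 mol
L remaining = 33.20 − 24.87 = 8.330 mol
mass = 8.330 × 227.10 = 1892 g

1890 g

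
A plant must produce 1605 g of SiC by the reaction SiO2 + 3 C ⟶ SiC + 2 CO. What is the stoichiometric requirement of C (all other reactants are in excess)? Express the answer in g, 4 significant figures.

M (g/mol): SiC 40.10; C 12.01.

n(SiC) = 1605 / 40.10 = 40.02 mol
n(C) = (3/1) × 40.02 = 120.1 mol
mass = 120.1 × 12.01 = 1442 g

1442 g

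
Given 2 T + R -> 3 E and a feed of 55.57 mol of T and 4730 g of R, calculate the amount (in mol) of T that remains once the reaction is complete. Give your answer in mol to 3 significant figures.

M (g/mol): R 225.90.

n(T) = 55.57 mol
n(R) = 4730 / 225.90 = 20.94 mol
n/ν for T = 55.57/2 = 27.79
n/ν for R = 20.94/1 = 20.94
Smallest n/ν is R → limiting reagent.
T consumed = (2/1) × 20.94 = 41.88 mol
T remaining = 55.57 − 41.88 = 13.69 mol

13.7 mol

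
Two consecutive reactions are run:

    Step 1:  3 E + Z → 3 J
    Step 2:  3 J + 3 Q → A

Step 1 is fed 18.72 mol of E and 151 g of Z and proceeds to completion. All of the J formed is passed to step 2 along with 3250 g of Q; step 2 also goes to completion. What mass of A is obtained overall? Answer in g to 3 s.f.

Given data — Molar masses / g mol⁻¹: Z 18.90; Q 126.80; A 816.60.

Step 1:
n(E) = 18.72 mol
n(Z) = 151.0 / 18.90 = 7.989 mol
n/ν for E = 18.72/3 = 6.240
n/ν for Z = 7.989/1 = 7.989
Smallest n/ν is E → limiting reagent.
n(J) produced = (3/3) × 18.72 = 18.72 mol
Step 2:
n(J) available = 18.72 mol
n(Q) = 3250 / 126.80 = 25.63 mol
n/ν for J = 18.72/3 = 6.240
n/ν for Q = 25.63/3 = 8.543
Smallest n/ν is J → limiting reagent.
n(A) = (1/3) × 18.72 = 6.240 mol
mass = 6.240 × 816.60 = 5096 g

5100 g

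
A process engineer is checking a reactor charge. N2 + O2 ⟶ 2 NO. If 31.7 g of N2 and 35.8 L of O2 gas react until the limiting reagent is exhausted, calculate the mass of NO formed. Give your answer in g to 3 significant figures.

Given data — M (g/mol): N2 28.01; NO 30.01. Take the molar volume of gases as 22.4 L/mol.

n(N2) = 31.70 / 28.01 = 1.132 mol
n(O2) = 35.80 / 22.4 = 1.598 mol
n/ν for N2 = 1.132/1 = 1.132
n/ν for O2 = 1.598/1 = 1.598
Smallest n/ν is N2 → limiting reagent.
n(NO) = (2/1) × 1.132 = 2.264 mol
mass = 2.264 × 30.01 = 67.94 g

67.9 g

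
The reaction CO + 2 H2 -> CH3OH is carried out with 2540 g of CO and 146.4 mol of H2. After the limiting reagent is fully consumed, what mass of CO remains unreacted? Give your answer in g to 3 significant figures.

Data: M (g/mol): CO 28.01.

490 g

n(CO) = 2540 / 28.01 = 90.68 mol
n(H2) = 146.4 mol
n/ν for CO = 90.68/1 = 90.68
n/ν for H2 = 146.4/2 = 73.20
Smallest n/ν is H2 → limiting reagent.
CO consumed = (1/2) × 146.4 = 73.20 mol
CO remaining = 90.68 − 73.20 = 17.48 mol
mass = 17.48 × 28.01 = 489.6 g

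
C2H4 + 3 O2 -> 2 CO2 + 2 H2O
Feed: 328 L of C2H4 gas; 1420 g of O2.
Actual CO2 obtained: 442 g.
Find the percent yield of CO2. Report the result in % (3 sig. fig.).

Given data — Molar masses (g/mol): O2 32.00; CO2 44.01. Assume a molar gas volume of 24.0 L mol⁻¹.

36.7 %

n(C2H4) = 328.0 / 24.0 = 13.67 mol
n(O2) = 1420 / 32.00 = 44.38 mol
n/ν for C2H4 = 13.67/1 = 13.67
n/ν for O2 = 44.38/3 = 14.79
Smallest n/ν is C2H4 → limiting reagent.
theoretical n(CO2) = (2/1) × 13.67 = 27.34 mol → 1203 g
% yield = 442 / 1203 × 100 = 36.74 %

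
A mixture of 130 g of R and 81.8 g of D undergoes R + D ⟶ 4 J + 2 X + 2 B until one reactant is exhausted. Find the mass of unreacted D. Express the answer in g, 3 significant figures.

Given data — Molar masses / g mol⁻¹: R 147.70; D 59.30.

29.6 g

n(R) = 130.0 / 147.70 = 0.8802 mol
n(D) = 81.80 / 59.30 = 1.379 mol
n/ν for R = 0.8802/1 = 0.8802
n/ν for D = 1.379/1 = 1.379
Smallest n/ν is R → limiting reagent.
D consumed = (1/1) × 0.8802 = 0.8802 mol
D remaining = 1.379 − 0.8802 = 0.4988 mol
mass = 0.4988 × 59.30 = 29.58 g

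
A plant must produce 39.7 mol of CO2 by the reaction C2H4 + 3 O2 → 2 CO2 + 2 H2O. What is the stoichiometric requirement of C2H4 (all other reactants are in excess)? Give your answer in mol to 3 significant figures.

19.9 mol

n(CO2) = 39.70 mol
n(C2H4) = (1/2) × 39.70 = 19.85 mol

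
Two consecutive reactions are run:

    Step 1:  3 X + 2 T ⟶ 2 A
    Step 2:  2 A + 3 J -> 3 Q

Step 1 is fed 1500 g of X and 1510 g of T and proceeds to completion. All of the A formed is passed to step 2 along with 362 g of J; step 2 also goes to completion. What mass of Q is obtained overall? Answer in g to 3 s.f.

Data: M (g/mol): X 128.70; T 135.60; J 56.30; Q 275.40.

Step 1:
n(X) = 1500 / 128.70 = 11.66 mol
n(T) = 1510 / 135.60 = 11.14 mol
n/ν for X = 11.66/3 = 3.887
n/ν for T = 11.14/2 = 5.570
Smallest n/ν is X → limiting reagent.
n(A) produced = (2/3) × 11.66 = 7.773 mol
Step 2:
n(A) available = 7.773 mol
n(J) = 362.0 / 56.30 = 6.430 mol
n/ν for A = 7.773/2 = 3.887
n/ν for J = 6.430/3 = 2.143
Smallest n/ν is J → limiting reagent.
n(Q) = (3/3) × 6.430 = 6.430 mol
mass = 6.430 × 275.40 = 1771 g

1770 g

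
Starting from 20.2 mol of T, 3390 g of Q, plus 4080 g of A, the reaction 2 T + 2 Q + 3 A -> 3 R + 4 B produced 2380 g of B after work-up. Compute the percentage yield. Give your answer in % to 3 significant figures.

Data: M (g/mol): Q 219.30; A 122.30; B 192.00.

40.1 %

n(T) = 20.20 mol
n(Q) = 3390 / 219.30 = 15.46 mol
n(A) = 4080 / 122.30 = 33.36 mol
n/ν for T = 20.20/2 = 10.10
n/ν for Q = 15.46/2 = 7.730
n/ν for A = 33.36/3 = 11.12
Smallest n/ν is Q → limiting reagent.
theoretical n(B) = (4/2) × 15.46 = 30.92 mol → 5937 g
% yield = 2380 / 5937 × 100 = 40.09 %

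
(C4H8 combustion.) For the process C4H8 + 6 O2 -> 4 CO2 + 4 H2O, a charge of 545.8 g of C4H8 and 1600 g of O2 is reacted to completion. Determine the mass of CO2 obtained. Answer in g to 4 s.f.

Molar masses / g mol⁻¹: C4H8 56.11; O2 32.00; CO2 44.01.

n(C4H8) = 545.8 / 56.11 = 9.727 mol
n(O2) = 1600 / 32.00 = 50.00 mol
n/ν → C4H8: 9.727, O2: 8.333; O2 is limiting.
n(CO2) = (4/6) × 50.00 = 33.33 mol
mass = 33.33 × 44.01 = 1467 g

1467 g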